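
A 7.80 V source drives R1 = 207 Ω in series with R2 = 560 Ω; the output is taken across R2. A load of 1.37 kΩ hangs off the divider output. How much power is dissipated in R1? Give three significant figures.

Total resistance from the source is R1 + (R2‖R_L) = 604.5 Ω, so I = 7.80/604.5 Ω = 12.90 mA.
P = I²·R1 = (12.90 mA)² × 207 Ω = 34.5 mW.

P ≈ 34.5 mW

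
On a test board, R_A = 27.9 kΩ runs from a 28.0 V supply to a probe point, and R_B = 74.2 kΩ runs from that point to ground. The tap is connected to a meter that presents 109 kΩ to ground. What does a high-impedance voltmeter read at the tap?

V_out ≈ 17.2 V

The load sits in parallel with R_B: R_B‖R_L = (74.2 × 109) / (74.2 + 109) = 44.15 kΩ.
V_out = 28.0 × 44.15 / (27.9 + 44.15) = 28.0 × 44.15/72.05 = 17.2 V.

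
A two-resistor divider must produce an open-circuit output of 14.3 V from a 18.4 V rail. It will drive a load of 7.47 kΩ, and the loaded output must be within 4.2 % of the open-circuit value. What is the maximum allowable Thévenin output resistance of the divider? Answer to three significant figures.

R_th ≤ 327 Ω

Loading drop = R_th/(R_th + R_L) ≤ 0.0420, so R_th ≤ R_L · ε/(1−ε) = 7.47 kΩ × 0.0420/0.9580 = 327 Ω.
(Any R1, R2 with R2/(R1+R2) = 0.777 and R1‖R2 ≤ 327 Ω will meet the spec.)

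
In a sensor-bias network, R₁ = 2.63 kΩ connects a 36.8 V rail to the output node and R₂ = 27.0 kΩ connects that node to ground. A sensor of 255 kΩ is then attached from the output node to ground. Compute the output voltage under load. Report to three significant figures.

V_out ≈ 33.2 V

The load sits in parallel with R₂: R₂‖R_L = (27.0 × 255) / (27.0 + 255) = 24.41 kΩ.
V_out = 36.8 × 24.41 / (2.63 + 24.41) = 36.8 × 24.41/27.04 = 33.2 V.
(Unloaded it would have been 33.5 V.)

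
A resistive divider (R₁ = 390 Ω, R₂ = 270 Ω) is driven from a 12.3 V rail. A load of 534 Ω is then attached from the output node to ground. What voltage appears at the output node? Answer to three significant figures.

The load sits in parallel with R₂: R₂‖R_L = (270 × 534) / (270 + 534) = 179.3 Ω.
V_out = 12.3 × 179.3 / (390 + 179.3) = 12.3 × 179.3/569.3 = 3.87 V.
(Unloaded it would have been 5.03 V.)

V_out ≈ 3.87 V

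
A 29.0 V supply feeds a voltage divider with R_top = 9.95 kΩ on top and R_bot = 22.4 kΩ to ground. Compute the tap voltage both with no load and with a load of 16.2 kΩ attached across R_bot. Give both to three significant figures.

Unloaded: 20.1 V; loaded: 14.1 V

Open-circuit: V = 29.0 × 22.4/(9.95 + 22.4) = 20.1 V.
With the load, R_bot becomes R_bot‖R_L = 9.401 kΩ, so V = 29.0 × 9.401/19.35 = 14.1 V.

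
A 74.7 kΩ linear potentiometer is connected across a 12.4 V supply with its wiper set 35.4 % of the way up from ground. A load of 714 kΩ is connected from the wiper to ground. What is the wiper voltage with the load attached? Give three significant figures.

The wiper splits the pot into (1−α)R = 48.26 kΩ above and αR = 26.44 kΩ below.
Lower section ‖ load = 25.50 kΩ.
V_wiper = 12.4 × 25.50/(48.26 + 25.50) = 4.29 V.

V ≈ 4.29 V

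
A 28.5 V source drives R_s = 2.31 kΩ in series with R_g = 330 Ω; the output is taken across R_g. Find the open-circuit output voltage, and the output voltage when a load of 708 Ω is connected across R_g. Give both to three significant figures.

Open-circuit: V = 28.5 × 330/(2310 + 330) = 3.56 V.
With the load, R_g becomes R_g‖R_L = 225.1 Ω, so V = 28.5 × 225.1/2535 = 2.53 V.

Unloaded: 3.56 V; loaded: 2.53 V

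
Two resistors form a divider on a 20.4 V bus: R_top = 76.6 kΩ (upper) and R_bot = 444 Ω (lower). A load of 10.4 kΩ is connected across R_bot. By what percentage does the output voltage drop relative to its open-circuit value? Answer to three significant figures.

4.07 %

The divider's output (Thévenin) resistance is R_top‖R_bot = 441.4 Ω.
Fractional drop under load = R_th/(R_th + R_L) = 441.4 / (441.4 + 10400) = 0.04072.
So the output falls by 4.07 %.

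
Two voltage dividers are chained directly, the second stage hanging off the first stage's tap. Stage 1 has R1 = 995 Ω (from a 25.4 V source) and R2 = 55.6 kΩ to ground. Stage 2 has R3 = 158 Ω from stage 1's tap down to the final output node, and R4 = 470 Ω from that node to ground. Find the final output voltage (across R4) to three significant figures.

Stage 2 presents R3+R4 = 628.0 Ω as a load on stage 1's tap.
Stage 1's lower leg becomes R2‖(R3+R4) = 621.0 Ω, so V_mid = 25.4 × 621.0/1616 = 9.761 V.
Stage 2 is itself unloaded: V_out = V_mid × R4/(R3+R4) = 9.761 × 470/628.0 = 7.30 V.

V_out ≈ 7.30 V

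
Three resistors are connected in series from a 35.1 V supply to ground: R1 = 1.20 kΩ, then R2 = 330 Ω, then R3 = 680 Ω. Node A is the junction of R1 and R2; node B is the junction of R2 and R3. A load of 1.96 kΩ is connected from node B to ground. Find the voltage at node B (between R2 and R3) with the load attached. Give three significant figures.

At node B, R3 is in parallel with the load: R3‖R_L = 504.8 Ω.
Below node A the resistance is R2 + (R3‖R_L) = 834.8 Ω, so V_A = 35.1 × 834.8/2035 = 14.40 V.
Then V_B = V_A × (R3‖R_L)/(R2 + R3‖R_L) = 14.40 × 504.8/834.8 = 8.71 V.

V ≈ 8.71 V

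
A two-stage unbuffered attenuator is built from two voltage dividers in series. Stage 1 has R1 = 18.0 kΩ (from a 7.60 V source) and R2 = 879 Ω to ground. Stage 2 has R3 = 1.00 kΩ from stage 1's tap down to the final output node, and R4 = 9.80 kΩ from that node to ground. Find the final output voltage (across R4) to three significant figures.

V_out ≈ 0.298 V

Stage 2 presents R3+R4 = 10800 Ω as a load on stage 1's tap.
Stage 1's lower leg becomes R2‖(R3+R4) = 812.8 Ω, so V_mid = 7.60 × 812.8/18810 = 0.3284 V.
Stage 2 is itself unloaded: V_out = V_mid × R4/(R3+R4) = 0.3284 × 9800/10800 = 0.298 V.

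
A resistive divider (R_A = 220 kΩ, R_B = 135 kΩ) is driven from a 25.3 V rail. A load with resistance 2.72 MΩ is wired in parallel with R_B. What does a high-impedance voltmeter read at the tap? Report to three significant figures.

V_out ≈ 9.33 V

The load sits in parallel with R_B: R_B‖R_L = (135 × 2720) / (135 + 2720) = 128.6 kΩ.
V_out = 25.3 × 128.6 / (220 + 128.6) = 25.3 × 128.6/348.6 = 9.33 V.
(Unloaded it would have been 9.62 V.)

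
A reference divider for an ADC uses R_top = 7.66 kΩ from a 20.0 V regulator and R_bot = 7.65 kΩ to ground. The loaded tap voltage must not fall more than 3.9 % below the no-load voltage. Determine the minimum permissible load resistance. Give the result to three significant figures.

R_L(min) ≈ 94.3 kΩ

Output resistance R_th = R_top‖R_bot = (7.66 × 7.65)/15.31 = 3.827 kΩ.
The fractional drop is R_th/(R_th + R_L); requiring this ≤ 0.0390 gives R_L ≥ R_th(1/0.0390 − 1) = 3.827 × 24.64 = 94.3 kΩ.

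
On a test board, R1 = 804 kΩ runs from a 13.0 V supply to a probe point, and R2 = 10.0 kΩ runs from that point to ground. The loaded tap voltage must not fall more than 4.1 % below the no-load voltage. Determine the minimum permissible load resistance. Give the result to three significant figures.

R_L(min) ≈ 231 kΩ

Output resistance R_th = R1‖R2 = (804 × 10.0)/814.0 = 9.877 kΩ.
The fractional drop is R_th/(R_th + R_L); requiring this ≤ 0.0410 gives R_L ≥ R_th(1/0.0410 − 1) = 9.877 × 23.39 = 231 kΩ.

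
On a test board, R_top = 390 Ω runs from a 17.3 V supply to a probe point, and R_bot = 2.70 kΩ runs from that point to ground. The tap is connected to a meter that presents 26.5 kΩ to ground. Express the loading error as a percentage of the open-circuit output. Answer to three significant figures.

The divider's output (Thévenin) resistance is R_top‖R_bot = 340.8 Ω.
Fractional drop under load = R_th/(R_th + R_L) = 340.8 / (340.8 + 26500) = 0.01270.
So the output falls by 1.27 %.

1.27 %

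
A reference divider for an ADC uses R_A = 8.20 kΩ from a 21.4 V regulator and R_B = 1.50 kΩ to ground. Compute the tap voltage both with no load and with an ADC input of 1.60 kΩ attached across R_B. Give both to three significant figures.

Open-circuit: V = 21.4 × 1.50/(8.20 + 1.50) = 3.31 V.
With the load, R_B becomes R_B‖R_L = 0.7742 kΩ, so V = 21.4 × 0.7742/8.974 = 1.85 V.

Unloaded: 3.31 V; loaded: 1.85 V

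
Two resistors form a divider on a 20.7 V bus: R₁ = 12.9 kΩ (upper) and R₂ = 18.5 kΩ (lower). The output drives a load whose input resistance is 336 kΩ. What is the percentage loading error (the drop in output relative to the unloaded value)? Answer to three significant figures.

The divider's output (Thévenin) resistance is R₁‖R₂ = 7.600 kΩ.
Fractional drop under load = R_th/(R_th + R_L) = 7.600 / (7.600 + 336) = 0.02212.
So the output falls by 2.21 %.

2.21 %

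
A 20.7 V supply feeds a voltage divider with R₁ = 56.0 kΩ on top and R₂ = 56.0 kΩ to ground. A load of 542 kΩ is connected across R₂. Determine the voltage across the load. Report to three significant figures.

V_out ≈ 9.84 V

The load sits in parallel with R₂: R₂‖R_L = (56.0 × 542) / (56.0 + 542) = 50.76 kΩ.
V_out = 20.7 × 50.76 / (56.0 + 50.76) = 20.7 × 50.76/106.8 = 9.84 V.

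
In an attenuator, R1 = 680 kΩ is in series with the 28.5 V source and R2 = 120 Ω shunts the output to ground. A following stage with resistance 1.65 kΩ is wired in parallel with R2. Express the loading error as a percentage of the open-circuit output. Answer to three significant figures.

6.78 %

The divider's output (Thévenin) resistance is R1‖R2 = 120.0 Ω.
Fractional drop under load = R_th/(R_th + R_L) = 120.0 / (120.0 + 1650) = 0.06779.
So the output falls by 6.78 %.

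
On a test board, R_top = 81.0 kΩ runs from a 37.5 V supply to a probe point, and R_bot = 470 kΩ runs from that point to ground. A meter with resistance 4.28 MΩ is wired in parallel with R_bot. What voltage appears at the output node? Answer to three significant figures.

The load sits in parallel with R_bot: R_bot‖R_L = (470 × 4280) / (470 + 4280) = 423.5 kΩ.
V_out = 37.5 × 423.5 / (81.0 + 423.5) = 37.5 × 423.5/504.5 = 31.5 V.

V_out ≈ 31.5 V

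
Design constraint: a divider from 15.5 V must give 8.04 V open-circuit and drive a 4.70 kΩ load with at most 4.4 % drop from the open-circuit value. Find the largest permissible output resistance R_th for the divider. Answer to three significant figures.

Loading drop = R_th/(R_th + R_L) ≤ 0.0440, so R_th ≤ R_L · ε/(1−ε) = 4.70 kΩ × 0.0440/0.9560 = 216 Ω.

R_th ≤ 216 Ω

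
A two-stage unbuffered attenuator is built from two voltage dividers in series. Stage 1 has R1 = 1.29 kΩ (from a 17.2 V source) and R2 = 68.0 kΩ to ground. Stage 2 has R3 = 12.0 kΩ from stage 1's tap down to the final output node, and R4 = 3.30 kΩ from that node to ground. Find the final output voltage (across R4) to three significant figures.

Stage 2 presents R3+R4 = 15.30 kΩ as a load on stage 1's tap.
Stage 1's lower leg becomes R2‖(R3+R4) = 12.49 kΩ, so V_mid = 17.2 × 12.49/13.78 = 15.59 V.
Stage 2 is itself unloaded: V_out = V_mid × R4/(R3+R4) = 15.59 × 3.30/15.30 = 3.36 V.

V_out ≈ 3.36 V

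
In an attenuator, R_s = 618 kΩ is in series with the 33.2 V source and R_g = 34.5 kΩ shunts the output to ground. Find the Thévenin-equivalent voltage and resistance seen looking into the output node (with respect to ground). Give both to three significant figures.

V_th = 1.76 V, R_th = 32.7 kΩ

V_th is the open-circuit tap voltage: 33.2 × 34.5/(618 + 34.5) = 1.76 V.
With the supply zeroed, R_s and R_g appear in parallel from the tap: R_th = R_s‖R_g = (618 × 34.5)/652.5 = 32.7 kΩ.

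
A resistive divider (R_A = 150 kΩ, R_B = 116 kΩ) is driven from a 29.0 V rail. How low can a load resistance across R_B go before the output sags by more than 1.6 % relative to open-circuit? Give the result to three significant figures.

Output resistance R_th = R_A‖R_B = (150 × 116)/266.0 = 65.41 kΩ.
The fractional drop is R_th/(R_th + R_L); requiring this ≤ 0.0160 gives R_L ≥ R_th(1/0.0160 − 1) = 65.41 × 61.50 = 4.02 MΩ.

R_L(min) ≈ 4.02 MΩ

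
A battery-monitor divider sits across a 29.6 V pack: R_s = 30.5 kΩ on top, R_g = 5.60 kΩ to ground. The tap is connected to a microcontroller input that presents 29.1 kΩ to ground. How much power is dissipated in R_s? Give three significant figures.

Total resistance from the source is R_s + (R_g‖R_L) = 35.20 kΩ, so I = 29.6/35.20 kΩ = 0.8410 mA.
P = I²·R_s = (0.8410 mA)² × 30.5 kΩ = 21.6 mW.

P ≈ 21.6 mW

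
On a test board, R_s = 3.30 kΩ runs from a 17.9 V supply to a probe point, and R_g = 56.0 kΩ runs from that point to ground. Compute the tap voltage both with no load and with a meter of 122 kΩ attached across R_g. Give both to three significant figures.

Open-circuit: V = 17.9 × 56.0/(3.30 + 56.0) = 16.9 V.
With the load, R_g becomes R_g‖R_L = 38.38 kΩ, so V = 17.9 × 38.38/41.68 = 16.5 V.

Unloaded: 16.9 V; loaded: 16.5 V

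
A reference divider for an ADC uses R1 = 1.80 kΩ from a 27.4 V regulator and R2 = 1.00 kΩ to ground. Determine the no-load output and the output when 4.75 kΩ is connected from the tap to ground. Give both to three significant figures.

Open-circuit: V = 27.4 × 1.00/(1.80 + 1.00) = 9.79 V.
With the load, R2 becomes R2‖R_L = 0.8261 kΩ, so V = 27.4 × 0.8261/2.626 = 8.62 V.

Unloaded: 9.79 V; loaded: 8.62 V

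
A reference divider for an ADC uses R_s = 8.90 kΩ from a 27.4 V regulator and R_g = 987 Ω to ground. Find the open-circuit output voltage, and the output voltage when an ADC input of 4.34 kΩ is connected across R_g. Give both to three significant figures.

Unloaded: 2.74 V; loaded: 2.27 V

Open-circuit: V = 27.4 × 987/(8900 + 987) = 2.74 V.
With the load, R_g becomes R_g‖R_L = 804.1 Ω, so V = 27.4 × 804.1/9704 = 2.27 V.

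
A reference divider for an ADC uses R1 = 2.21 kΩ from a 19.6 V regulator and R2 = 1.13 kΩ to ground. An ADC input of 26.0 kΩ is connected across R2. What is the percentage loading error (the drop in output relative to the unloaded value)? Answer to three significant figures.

The divider's output (Thévenin) resistance is R1‖R2 = 0.7477 kΩ.
Fractional drop under load = R_th/(R_th + R_L) = 0.7477 / (0.7477 + 26.0) = 0.02795.
So the output falls by 2.80 %.

2.80 %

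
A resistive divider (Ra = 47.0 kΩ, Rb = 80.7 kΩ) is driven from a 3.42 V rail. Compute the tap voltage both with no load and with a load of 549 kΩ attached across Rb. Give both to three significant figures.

Open-circuit: V = 3.42 × 80.7/(47.0 + 80.7) = 2.16 V.
With the load, Rb becomes Rb‖R_L = 70.36 kΩ, so V = 3.42 × 70.36/117.4 = 2.05 V.

Unloaded: 2.16 V; loaded: 2.05 V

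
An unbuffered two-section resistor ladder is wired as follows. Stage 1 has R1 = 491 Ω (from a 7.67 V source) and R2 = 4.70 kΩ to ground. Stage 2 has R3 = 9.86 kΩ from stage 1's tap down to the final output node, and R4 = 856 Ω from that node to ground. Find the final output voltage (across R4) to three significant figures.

Stage 2 presents R3+R4 = 10720 Ω as a load on stage 1's tap.
Stage 1's lower leg becomes R2‖(R3+R4) = 3267 Ω, so V_mid = 7.67 × 3267/3758 = 6.668 V.
Stage 2 is itself unloaded: V_out = V_mid × R4/(R3+R4) = 6.668 × 856/10720 = 0.533 V.

V_out ≈ 0.533 V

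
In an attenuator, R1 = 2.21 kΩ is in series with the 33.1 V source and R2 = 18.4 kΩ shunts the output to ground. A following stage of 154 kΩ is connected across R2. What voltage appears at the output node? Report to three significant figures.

The load sits in parallel with R2: R2‖R_L = (18.4 × 154) / (18.4 + 154) = 16.44 kΩ.
V_out = 33.1 × 16.44 / (2.21 + 16.44) = 33.1 × 16.44/18.65 = 29.2 V.

V_out ≈ 29.2 V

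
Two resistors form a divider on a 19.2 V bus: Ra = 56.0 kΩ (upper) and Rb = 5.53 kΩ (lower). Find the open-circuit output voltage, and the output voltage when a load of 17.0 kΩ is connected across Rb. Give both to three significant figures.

Open-circuit: V = 19.2 × 5.53/(56.0 + 5.53) = 1.73 V.
With the load, Rb becomes Rb‖R_L = 4.173 kΩ, so V = 19.2 × 4.173/60.17 = 1.33 V.

Unloaded: 1.73 V; loaded: 1.33 V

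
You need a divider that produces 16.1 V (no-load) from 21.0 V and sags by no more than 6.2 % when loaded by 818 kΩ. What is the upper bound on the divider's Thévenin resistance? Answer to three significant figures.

R_th ≤ 54.1 kΩ

Loading drop = R_th/(R_th + R_L) ≤ 0.0620, so R_th ≤ R_L · ε/(1−ε) = 818 kΩ × 0.0620/0.9380 = 54.1 kΩ.
(Any R1, R2 with R2/(R1+R2) = 0.767 and R1‖R2 ≤ 54.1 kΩ will meet the spec.)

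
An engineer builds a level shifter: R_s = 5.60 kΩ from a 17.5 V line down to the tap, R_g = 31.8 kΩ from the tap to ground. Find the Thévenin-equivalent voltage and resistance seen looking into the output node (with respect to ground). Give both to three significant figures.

V_th is the open-circuit tap voltage: 17.5 × 31.8/(5.60 + 31.8) = 14.9 V.
With the supply zeroed, R_s and R_g appear in parallel from the tap: R_th = R_s‖R_g = (5.60 × 31.8)/37.40 = 4.76 kΩ.

V_th = 14.9 V, R_th = 4.76 kΩ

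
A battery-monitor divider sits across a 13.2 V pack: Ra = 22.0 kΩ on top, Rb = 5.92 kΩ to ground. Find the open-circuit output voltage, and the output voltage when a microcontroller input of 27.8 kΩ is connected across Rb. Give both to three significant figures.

Open-circuit: V = 13.2 × 5.92/(22.0 + 5.92) = 2.80 V.
With the load, Rb becomes Rb‖R_L = 4.881 kΩ, so V = 13.2 × 4.881/26.88 = 2.40 V.

Unloaded: 2.80 V; loaded: 2.40 V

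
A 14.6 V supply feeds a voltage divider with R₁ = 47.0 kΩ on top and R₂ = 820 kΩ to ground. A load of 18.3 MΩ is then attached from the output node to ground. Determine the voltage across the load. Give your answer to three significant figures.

V_out ≈ 13.8 V

The load sits in parallel with R₂: R₂‖R_L = (820 × 18300) / (820 + 18300) = 784.8 kΩ.
V_out = 14.6 × 784.8 / (47.0 + 784.8) = 14.6 × 784.8/831.8 = 13.8 V.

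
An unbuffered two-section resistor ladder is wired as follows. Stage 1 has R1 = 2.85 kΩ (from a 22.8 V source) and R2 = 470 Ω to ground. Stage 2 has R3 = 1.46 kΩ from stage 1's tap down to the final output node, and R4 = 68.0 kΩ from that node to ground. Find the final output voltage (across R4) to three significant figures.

V_out ≈ 3.14 V

Stage 2 presents R3+R4 = 69460 Ω as a load on stage 1's tap.
Stage 1's lower leg becomes R2‖(R3+R4) = 466.8 Ω, so V_mid = 22.8 × 466.8/3317 = 3.209 V.
Stage 2 is itself unloaded: V_out = V_mid × R4/(R3+R4) = 3.209 × 68000/69460 = 3.14 V.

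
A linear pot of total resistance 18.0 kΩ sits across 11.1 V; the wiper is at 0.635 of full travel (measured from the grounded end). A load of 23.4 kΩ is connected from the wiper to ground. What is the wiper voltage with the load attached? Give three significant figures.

V ≈ 5.98 V

The wiper splits the pot into (1−α)R = 6.570 kΩ above and αR = 11.43 kΩ below.
Lower section ‖ load = 7.679 kΩ.
V_wiper = 11.1 × 7.679/(6.570 + 7.679) = 5.98 V.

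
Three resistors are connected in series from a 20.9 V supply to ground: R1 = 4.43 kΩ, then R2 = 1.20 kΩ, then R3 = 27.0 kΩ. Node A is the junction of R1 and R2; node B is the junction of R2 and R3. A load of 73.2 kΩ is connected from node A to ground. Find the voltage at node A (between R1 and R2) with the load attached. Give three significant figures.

Below node A the series string R2+R3 = 28.20 kΩ sits in parallel with the 73.2 kΩ load: 20.36 kΩ.
V_A = 20.9 × 20.36/(4.43 + 20.36) = 17.2 V.

V ≈ 17.2 V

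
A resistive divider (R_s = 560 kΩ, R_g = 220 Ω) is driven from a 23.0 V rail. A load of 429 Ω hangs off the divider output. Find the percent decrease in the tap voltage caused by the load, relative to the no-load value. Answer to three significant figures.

33.9 %

Unloaded V = 23.0 × 220/560200 = 0.009032 V.
Loaded: R_g‖R_L = 145.4 Ω, giving V = 23.0 × 145.4/560100 = 0.005971 V.
Drop = (0.009032 − 0.005971) / 0.009032 = 33.9 %.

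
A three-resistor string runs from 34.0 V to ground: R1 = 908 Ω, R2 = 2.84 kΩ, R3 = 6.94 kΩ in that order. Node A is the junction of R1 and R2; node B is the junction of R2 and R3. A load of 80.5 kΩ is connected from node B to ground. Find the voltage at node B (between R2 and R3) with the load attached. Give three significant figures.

V ≈ 21.4 V

At node B, R3 is in parallel with the load: R3‖R_L = 6389 Ω.
Below node A the resistance is R2 + (R3‖R_L) = 9229 Ω, so V_A = 34.0 × 9229/10140 = 30.95 V.
Then V_B = V_A × (R3‖R_L)/(R2 + R3‖R_L) = 30.95 × 6389/9229 = 21.4 V.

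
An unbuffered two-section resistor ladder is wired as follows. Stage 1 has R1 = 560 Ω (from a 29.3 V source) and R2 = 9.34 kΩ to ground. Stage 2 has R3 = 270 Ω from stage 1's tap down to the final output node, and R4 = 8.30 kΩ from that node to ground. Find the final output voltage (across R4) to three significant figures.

V_out ≈ 25.2 V

Stage 2 presents R3+R4 = 8570 Ω as a load on stage 1's tap.
Stage 1's lower leg becomes R2‖(R3+R4) = 4469 Ω, so V_mid = 29.3 × 4469/5029 = 26.04 V.
Stage 2 is itself unloaded: V_out = V_mid × R4/(R3+R4) = 26.04 × 8300/8570 = 25.2 V.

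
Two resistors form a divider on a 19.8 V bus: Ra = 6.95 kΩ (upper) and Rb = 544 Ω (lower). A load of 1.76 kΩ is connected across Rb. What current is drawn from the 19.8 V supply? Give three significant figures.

I ≈ 2.69 mA

Rb‖R_L = 415.6 Ω, so the source sees Ra + Rb‖R_L = 7366 Ω.
I = 19.8 V / 7366 Ω = 2.69 mA.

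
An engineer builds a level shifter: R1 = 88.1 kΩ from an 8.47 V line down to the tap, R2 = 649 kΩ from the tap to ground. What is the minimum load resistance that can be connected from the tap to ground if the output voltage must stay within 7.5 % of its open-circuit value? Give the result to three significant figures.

Output resistance R_th = R1‖R2 = (88.1 × 649)/737.1 = 77.57 kΩ.
The fractional drop is R_th/(R_th + R_L); requiring this ≤ 0.0750 gives R_L ≥ R_th(1/0.0750 − 1) = 77.57 × 12.33 = 957 kΩ.

R_L(min) ≈ 957 kΩ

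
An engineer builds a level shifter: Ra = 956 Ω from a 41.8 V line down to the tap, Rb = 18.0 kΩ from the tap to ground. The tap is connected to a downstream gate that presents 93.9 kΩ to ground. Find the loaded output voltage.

V_out ≈ 39.3 V

The load sits in parallel with Rb: Rb‖R_L = (18000 × 93900) / (18000 + 93900) = 15100 Ω.
V_out = 41.8 × 15100 / (956 + 15100) = 41.8 × 15100/16060 = 39.3 V.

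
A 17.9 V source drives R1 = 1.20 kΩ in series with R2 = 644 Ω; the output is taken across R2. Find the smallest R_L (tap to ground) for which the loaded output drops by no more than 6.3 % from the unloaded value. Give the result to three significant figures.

Output resistance R_th = R1‖R2 = (1200 × 644)/1844 = 419.1 Ω.
The fractional drop is R_th/(R_th + R_L); requiring this ≤ 0.0630 gives R_L ≥ R_th(1/0.0630 − 1) = 419.1 × 14.87 = 6.23 kΩ.

R_L(min) ≈ 6.23 kΩ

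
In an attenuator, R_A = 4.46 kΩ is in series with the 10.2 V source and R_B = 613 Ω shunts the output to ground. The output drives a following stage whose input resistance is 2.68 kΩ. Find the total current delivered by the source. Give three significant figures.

I ≈ 2.06 mA

R_B‖R_L = 498.9 Ω, so the source sees R_A + R_B‖R_L = 4959 Ω.
I = 10.2 V / 4959 Ω = 2.06 mA.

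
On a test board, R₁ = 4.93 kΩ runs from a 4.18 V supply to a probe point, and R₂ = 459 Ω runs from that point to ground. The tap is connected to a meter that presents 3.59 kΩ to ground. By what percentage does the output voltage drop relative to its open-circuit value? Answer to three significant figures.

10.5 %

The divider's output (Thévenin) resistance is R₁‖R₂ = 419.9 Ω.
Fractional drop under load = R_th/(R_th + R_L) = 419.9 / (419.9 + 3590) = 0.1047.
So the output falls by 10.5 %.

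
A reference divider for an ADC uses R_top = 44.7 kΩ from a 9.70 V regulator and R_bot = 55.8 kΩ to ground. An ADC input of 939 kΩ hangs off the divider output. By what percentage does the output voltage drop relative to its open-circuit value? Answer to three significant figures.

The divider's output (Thévenin) resistance is R_top‖R_bot = 24.82 kΩ.
Fractional drop under load = R_th/(R_th + R_L) = 24.82 / (24.82 + 939) = 0.02575.
So the output falls by 2.58 %.

2.58 %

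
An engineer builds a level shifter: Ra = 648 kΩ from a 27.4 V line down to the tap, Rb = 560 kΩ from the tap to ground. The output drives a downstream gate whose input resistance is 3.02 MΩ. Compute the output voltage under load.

V_out ≈ 11.6 V

The load sits in parallel with Rb: Rb‖R_L = (560 × 3020) / (560 + 3020) = 472.4 kΩ.
V_out = 27.4 × 472.4 / (648 + 472.4) = 27.4 × 472.4/1120 = 11.6 V.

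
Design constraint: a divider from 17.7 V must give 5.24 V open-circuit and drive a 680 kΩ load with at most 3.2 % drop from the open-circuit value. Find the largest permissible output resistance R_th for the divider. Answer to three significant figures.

R_th ≤ 22.5 kΩ

Loading drop = R_th/(R_th + R_L) ≤ 0.0320, so R_th ≤ R_L · ε/(1−ε) = 680 kΩ × 0.0320/0.9680 = 22.5 kΩ.
(Any R1, R2 with R2/(R1+R2) = 0.296 and R1‖R2 ≤ 22.5 kΩ will meet the spec.)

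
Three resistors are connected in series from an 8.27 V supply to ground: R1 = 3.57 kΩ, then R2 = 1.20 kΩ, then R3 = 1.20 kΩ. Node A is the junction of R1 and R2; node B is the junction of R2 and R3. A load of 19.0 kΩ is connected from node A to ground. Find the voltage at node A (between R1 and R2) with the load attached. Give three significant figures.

Below node A the series string R2+R3 = 2.400 kΩ sits in parallel with the 19.0 kΩ load: 2.131 kΩ.
V_A = 8.27 × 2.131/(3.57 + 2.131) = 3.09 V.

V ≈ 3.09 V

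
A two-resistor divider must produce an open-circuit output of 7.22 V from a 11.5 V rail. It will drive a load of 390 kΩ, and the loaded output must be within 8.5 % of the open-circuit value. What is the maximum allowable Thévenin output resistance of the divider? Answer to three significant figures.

Loading drop = R_th/(R_th + R_L) ≤ 0.0850, so R_th ≤ R_L · ε/(1−ε) = 390 kΩ × 0.0850/0.9150 = 36.2 kΩ.
(Any R1, R2 with R2/(R1+R2) = 0.628 and R1‖R2 ≤ 36.2 kΩ will meet the spec.)

R_th ≤ 36.2 kΩ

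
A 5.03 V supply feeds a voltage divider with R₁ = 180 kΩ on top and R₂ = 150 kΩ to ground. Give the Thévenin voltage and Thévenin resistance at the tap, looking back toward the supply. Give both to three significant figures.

V_th is the open-circuit tap voltage: 5.03 × 150/(180 + 150) = 2.29 V.
With the supply zeroed, R₁ and R₂ appear in parallel from the tap: R_th = R₁‖R₂ = (180 × 150)/330.0 = 81.8 kΩ.

V_th = 2.29 V, R_th = 81.8 kΩ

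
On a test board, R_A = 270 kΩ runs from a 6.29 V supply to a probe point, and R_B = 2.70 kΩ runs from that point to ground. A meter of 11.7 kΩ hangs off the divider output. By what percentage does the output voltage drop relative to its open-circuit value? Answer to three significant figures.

The divider's output (Thévenin) resistance is R_A‖R_B = 2.673 kΩ.
Fractional drop under load = R_th/(R_th + R_L) = 2.673 / (2.673 + 11.7) = 0.1860.
So the output falls by 18.6 %.

18.6 %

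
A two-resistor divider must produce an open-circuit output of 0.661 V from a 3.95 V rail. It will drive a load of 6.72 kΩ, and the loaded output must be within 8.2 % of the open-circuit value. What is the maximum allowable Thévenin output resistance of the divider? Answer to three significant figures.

Loading drop = R_th/(R_th + R_L) ≤ 0.0820, so R_th ≤ R_L · ε/(1−ε) = 6.72 kΩ × 0.0820/0.9180 = 600 Ω.
(Any R1, R2 with R2/(R1+R2) = 0.167 and R1‖R2 ≤ 600 Ω will meet the spec.)

R_th ≤ 600 Ω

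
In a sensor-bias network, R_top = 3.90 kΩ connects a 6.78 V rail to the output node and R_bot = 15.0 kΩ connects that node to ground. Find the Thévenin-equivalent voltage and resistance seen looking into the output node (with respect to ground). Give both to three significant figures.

V_th = 5.38 V, R_th = 3.10 kΩ

V_th is the open-circuit tap voltage: 6.78 × 15.0/(3.90 + 15.0) = 5.38 V.
With the supply zeroed, R_top and R_bot appear in parallel from the tap: R_th = R_top‖R_bot = (3.90 × 15.0)/18.90 = 3.10 kΩ.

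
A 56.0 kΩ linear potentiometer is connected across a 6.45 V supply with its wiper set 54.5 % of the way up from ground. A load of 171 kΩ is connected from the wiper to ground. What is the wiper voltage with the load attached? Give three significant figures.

V ≈ 3.25 V

The wiper splits the pot into (1−α)R = 25.48 kΩ above and αR = 30.52 kΩ below.
Lower section ‖ load = 25.90 kΩ.
V_wiper = 6.45 × 25.90/(25.48 + 25.90) = 3.25 V.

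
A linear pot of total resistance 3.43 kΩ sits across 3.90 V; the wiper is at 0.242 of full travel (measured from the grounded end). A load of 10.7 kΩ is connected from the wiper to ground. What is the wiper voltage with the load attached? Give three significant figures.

V ≈ 0.891 V

The wiper splits the pot into (1−α)R = 2600 Ω above and αR = 830.1 Ω below.
Lower section ‖ load = 770.3 Ω.
V_wiper = 3.90 × 770.3/(2600 + 770.3) = 0.891 V.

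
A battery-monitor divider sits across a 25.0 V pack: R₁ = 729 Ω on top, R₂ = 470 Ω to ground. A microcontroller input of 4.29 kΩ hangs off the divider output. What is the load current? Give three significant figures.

I_L ≈ 2.14 mA

R₂‖R_L = 423.6 Ω; V_out = 25.0 × 423.6/1153 = 9.188 V.
I_L = V_out / R_L = 9.188 / 4.29 kΩ = 2.14 mA.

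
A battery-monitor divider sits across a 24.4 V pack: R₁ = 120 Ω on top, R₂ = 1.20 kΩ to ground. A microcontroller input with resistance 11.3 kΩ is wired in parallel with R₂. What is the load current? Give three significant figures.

I_L ≈ 1.94 mA

R₂‖R_L = 1085 Ω; V_out = 24.4 × 1085/1205 = 21.97 V.
I_L = V_out / R_L = 21.97 / 11.3 kΩ = 1.94 mA.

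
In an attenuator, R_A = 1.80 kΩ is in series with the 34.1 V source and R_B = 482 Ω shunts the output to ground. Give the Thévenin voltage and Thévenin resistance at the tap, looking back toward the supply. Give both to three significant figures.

V_th is the open-circuit tap voltage: 34.1 × 482/(1800 + 482) = 7.20 V.
With the supply zeroed, R_A and R_B appear in parallel from the tap: R_th = R_A‖R_B = (1800 × 482)/2282 = 380 Ω.

V_th = 7.20 V, R_th = 380 Ω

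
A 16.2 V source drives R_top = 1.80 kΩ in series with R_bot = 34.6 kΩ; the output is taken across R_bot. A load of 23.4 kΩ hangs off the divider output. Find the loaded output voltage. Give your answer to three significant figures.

The load sits in parallel with R_bot: R_bot‖R_L = (34.6 × 23.4) / (34.6 + 23.4) = 13.96 kΩ.
V_out = 16.2 × 13.96 / (1.80 + 13.96) = 16.2 × 13.96/15.76 = 14.3 V.
(Unloaded it would have been 15.4 V.)

V_out ≈ 14.3 V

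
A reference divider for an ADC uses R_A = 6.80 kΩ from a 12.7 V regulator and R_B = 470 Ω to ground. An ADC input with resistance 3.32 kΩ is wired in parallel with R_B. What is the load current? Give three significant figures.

I_L ≈ 0.218 mA

R_B‖R_L = 411.7 Ω; V_out = 12.7 × 411.7/7212 = 0.7250 V.
I_L = V_out / R_L = 0.7250 / 3.32 kΩ = 0.218 mA.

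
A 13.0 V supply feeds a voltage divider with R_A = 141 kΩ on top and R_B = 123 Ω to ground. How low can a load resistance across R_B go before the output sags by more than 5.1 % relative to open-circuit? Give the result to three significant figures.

Output resistance R_th = R_A‖R_B = (141000 × 123)/141100 = 122.9 Ω.
The fractional drop is R_th/(R_th + R_L); requiring this ≤ 0.0510 gives R_L ≥ R_th(1/0.0510 − 1) = 122.9 × 18.61 = 2.29 kΩ.

R_L(min) ≈ 2.29 kΩ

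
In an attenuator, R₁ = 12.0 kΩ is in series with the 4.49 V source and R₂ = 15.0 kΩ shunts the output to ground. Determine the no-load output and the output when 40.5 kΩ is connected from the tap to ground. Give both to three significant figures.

Unloaded: 2.49 V; loaded: 2.14 V

Open-circuit: V = 4.49 × 15.0/(12.0 + 15.0) = 2.49 V.
With the load, R₂ becomes R₂‖R_L = 10.95 kΩ, so V = 4.49 × 10.95/22.95 = 2.14 V.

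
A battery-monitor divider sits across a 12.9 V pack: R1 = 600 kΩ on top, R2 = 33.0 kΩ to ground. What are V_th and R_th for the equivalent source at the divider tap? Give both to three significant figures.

V_th = 0.673 V, R_th = 31.3 kΩ

V_th is the open-circuit tap voltage: 12.9 × 33.0/(600 + 33.0) = 0.673 V.
With the supply zeroed, R1 and R2 appear in parallel from the tap: R_th = R1‖R2 = (600 × 33.0)/633.0 = 31.3 kΩ.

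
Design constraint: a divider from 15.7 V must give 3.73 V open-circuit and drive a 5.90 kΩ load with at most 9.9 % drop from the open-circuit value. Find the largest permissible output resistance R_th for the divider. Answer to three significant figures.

R_th ≤ 648 Ω

Loading drop = R_th/(R_th + R_L) ≤ 0.0990, so R_th ≤ R_L · ε/(1−ε) = 5.90 kΩ × 0.0990/0.9010 = 648 Ω.
(Any R1, R2 with R2/(R1+R2) = 0.238 and R1‖R2 ≤ 648 Ω will meet the spec.)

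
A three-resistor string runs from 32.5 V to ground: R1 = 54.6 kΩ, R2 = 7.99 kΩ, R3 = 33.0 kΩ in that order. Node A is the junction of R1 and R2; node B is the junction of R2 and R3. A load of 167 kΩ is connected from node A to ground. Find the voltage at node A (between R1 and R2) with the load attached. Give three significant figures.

Below node A the series string R2+R3 = 40.99 kΩ sits in parallel with the 167 kΩ load: 32.91 kΩ.
V_A = 32.5 × 32.91/(54.6 + 32.91) = 12.2 V.

V ≈ 12.2 V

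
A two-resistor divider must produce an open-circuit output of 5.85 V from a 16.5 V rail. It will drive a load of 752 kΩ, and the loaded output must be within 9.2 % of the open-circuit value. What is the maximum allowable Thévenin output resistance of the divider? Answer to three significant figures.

Loading drop = R_th/(R_th + R_L) ≤ 0.0920, so R_th ≤ R_L · ε/(1−ε) = 752 kΩ × 0.0920/0.9080 = 76.2 kΩ.

R_th ≤ 76.2 kΩ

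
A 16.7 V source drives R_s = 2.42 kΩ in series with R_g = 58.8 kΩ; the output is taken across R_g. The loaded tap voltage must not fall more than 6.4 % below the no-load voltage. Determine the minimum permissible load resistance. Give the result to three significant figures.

R_L(min) ≈ 34.0 kΩ

Output resistance R_th = R_s‖R_g = (2.42 × 58.8)/61.22 = 2.324 kΩ.
The fractional drop is R_th/(R_th + R_L); requiring this ≤ 0.0640 gives R_L ≥ R_th(1/0.0640 − 1) = 2.324 × 14.62 = 34.0 kΩ.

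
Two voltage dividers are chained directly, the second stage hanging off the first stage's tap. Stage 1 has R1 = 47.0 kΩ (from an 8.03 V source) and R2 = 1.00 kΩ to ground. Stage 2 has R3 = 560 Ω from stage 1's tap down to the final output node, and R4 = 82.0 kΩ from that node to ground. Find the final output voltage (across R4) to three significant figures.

V_out ≈ 0.164 V

Stage 2 presents R3+R4 = 82560 Ω as a load on stage 1's tap.
Stage 1's lower leg becomes R2‖(R3+R4) = 988.0 Ω, so V_mid = 8.03 × 988.0/47990 = 0.1653 V.
Stage 2 is itself unloaded: V_out = V_mid × R4/(R3+R4) = 0.1653 × 82000/82560 = 0.164 V.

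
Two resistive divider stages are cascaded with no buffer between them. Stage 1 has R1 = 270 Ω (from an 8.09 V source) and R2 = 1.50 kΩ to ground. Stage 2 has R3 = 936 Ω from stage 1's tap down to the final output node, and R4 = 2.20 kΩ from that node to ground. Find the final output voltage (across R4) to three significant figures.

V_out ≈ 4.48 V

Stage 2 presents R3+R4 = 3136 Ω as a load on stage 1's tap.
Stage 1's lower leg becomes R2‖(R3+R4) = 1015 Ω, so V_mid = 8.09 × 1015/1285 = 6.390 V.
Stage 2 is itself unloaded: V_out = V_mid × R4/(R3+R4) = 6.390 × 2200/3136 = 4.48 V.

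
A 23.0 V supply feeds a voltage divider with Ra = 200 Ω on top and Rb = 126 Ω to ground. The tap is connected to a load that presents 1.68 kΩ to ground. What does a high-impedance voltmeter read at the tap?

V_out ≈ 8.50 V

The load sits in parallel with Rb: Rb‖R_L = (126 × 1680) / (126 + 1680) = 117.2 Ω.
V_out = 23.0 × 117.2 / (200 + 117.2) = 23.0 × 117.2/317.2 = 8.50 V.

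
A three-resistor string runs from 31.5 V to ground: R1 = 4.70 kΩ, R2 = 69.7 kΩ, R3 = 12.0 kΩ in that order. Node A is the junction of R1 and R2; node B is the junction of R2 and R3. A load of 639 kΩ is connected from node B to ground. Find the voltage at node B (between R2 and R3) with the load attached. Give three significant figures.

V ≈ 4.31 V

At node B, R3 is in parallel with the load: R3‖R_L = 11.78 kΩ.
Below node A the resistance is R2 + (R3‖R_L) = 81.48 kΩ, so V_A = 31.5 × 81.48/86.18 = 29.78 V.
Then V_B = V_A × (R3‖R_L)/(R2 + R3‖R_L) = 29.78 × 11.78/81.48 = 4.31 V.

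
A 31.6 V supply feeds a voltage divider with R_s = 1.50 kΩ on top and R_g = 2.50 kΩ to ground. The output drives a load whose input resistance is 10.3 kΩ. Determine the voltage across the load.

The load sits in parallel with R_g: R_g‖R_L = (2.50 × 10.3) / (2.50 + 10.3) = 2.012 kΩ.
V_out = 31.6 × 2.012 / (1.50 + 2.012) = 31.6 × 2.012/3.512 = 18.1 V.

V_out ≈ 18.1 V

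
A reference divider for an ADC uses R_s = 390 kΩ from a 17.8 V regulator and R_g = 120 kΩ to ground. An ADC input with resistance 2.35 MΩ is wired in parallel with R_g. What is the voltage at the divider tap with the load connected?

The load sits in parallel with R_g: R_g‖R_L = (120 × 2350) / (120 + 2350) = 114.2 kΩ.
V_out = 17.8 × 114.2 / (390 + 114.2) = 17.8 × 114.2/504.2 = 4.03 V.

V_out ≈ 4.03 V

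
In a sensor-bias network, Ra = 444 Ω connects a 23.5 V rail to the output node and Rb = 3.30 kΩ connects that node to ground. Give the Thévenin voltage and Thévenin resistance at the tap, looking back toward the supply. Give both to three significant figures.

V_th is the open-circuit tap voltage: 23.5 × 3300/(444 + 3300) = 20.7 V.
With the supply zeroed, Ra and Rb appear in parallel from the tap: R_th = Ra‖Rb = (444 × 3300)/3744 = 391 Ω.

V_th = 20.7 V, R_th = 391 Ω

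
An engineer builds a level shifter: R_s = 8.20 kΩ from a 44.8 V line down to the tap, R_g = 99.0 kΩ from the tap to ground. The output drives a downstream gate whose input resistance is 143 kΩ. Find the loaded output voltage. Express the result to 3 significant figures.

The load sits in parallel with R_g: R_g‖R_L = (99.0 × 143) / (99.0 + 143) = 58.50 kΩ.
V_out = 44.8 × 58.50 / (8.20 + 58.50) = 44.8 × 58.50/66.70 = 39.3 V.

V_out ≈ 39.3 V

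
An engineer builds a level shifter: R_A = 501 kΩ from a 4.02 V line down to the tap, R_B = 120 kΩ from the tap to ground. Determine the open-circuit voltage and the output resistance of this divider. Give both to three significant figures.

V_th is the open-circuit tap voltage: 4.02 × 120/(501 + 120) = 0.777 V.
With the supply zeroed, R_A and R_B appear in parallel from the tap: R_th = R_A‖R_B = (501 × 120)/621.0 = 96.8 kΩ.

V_th = 0.777 V, R_th = 96.8 kΩ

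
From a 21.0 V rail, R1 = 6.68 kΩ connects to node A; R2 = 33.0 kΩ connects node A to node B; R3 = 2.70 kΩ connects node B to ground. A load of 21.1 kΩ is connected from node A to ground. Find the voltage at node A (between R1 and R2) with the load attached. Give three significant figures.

Below node A the series string R2+R3 = 35.70 kΩ sits in parallel with the 21.1 kΩ load: 13.26 kΩ.
V_A = 21.0 × 13.26/(6.68 + 13.26) = 14.0 V.

V ≈ 14.0 V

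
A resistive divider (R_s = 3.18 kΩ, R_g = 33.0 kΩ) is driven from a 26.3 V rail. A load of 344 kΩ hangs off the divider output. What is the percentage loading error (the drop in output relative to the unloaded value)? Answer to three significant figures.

The divider's output (Thévenin) resistance is R_s‖R_g = 2.900 kΩ.
Fractional drop under load = R_th/(R_th + R_L) = 2.900 / (2.900 + 344) = 0.008361.
So the output falls by 0.836 %.

0.836 %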